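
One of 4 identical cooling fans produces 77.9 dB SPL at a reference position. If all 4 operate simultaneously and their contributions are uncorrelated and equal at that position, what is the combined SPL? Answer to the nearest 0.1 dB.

83.9 dB SPL

4 equal incoherent sources raise the level by 10·log₁₀(4) = 6.02 dB.
L_total = 77.9 + 6.02 = 83.9 dB SPL.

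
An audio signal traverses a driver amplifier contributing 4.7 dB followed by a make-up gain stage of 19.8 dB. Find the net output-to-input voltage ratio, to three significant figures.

16.8

Net gain = 4.7 + 19.8 = 24.5 dB.
Voltage ratio = 10^(24.5/20) = 16.8.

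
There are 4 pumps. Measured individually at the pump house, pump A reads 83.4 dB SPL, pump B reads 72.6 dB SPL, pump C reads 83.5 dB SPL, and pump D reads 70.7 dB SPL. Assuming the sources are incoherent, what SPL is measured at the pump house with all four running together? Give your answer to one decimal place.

86.7 dB SPL

Add the sources as powers (linear), then convert back to dB:
L_total = 10·log₁₀(10^(83.4/10) + 10^(72.6/10) + 10^(83.5/10) + 10^(70.7/10)) = 10·log₁₀(472600000) = 86.7 dB SPL.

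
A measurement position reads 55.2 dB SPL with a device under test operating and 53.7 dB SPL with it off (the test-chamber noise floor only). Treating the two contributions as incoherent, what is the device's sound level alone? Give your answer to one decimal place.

Background correction is a power subtraction:
L_src = 10·log₁₀(10^(55.2/10) − 10^(53.7/10)) = 10·log₁₀(96710) = 49.9 dB SPL.

49.9 dB SPL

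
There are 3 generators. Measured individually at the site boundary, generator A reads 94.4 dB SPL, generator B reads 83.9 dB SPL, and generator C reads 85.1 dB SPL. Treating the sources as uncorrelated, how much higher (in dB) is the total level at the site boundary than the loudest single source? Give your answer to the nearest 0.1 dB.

0.8 dB

Incoherent sources sum as intensities:
L_total = 10·log₁₀(10^(94.4/10) + 10^(83.9/10) + 10^(85.1/10)) = 95.22 dB SPL.
Excess over the loudest (94.4 dB): 95.22 − 94.4 = 0.8 dB.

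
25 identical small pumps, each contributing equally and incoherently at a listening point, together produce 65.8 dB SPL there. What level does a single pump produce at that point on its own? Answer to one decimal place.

25 equal incoherent sources add 10·log₁₀(25) = 13.98 dB over one source.
L_one = 65.8 − 13.98 = 51.8 dB SPL.

51.8 dB SPL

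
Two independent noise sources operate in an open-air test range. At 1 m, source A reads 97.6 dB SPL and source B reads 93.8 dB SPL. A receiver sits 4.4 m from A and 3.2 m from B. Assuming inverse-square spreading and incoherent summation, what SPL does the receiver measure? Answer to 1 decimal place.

87.3 dB SPL

At the listener: L_A = 97.6 − 20·log₁₀(4.4) = 84.73 dB; L_B = 93.8 − 20·log₁₀(3.2) = 83.70 dB.
Combined: 10·log₁₀(10^(84.73/10)+10^(83.70/10)) = 87.3 dB SPL.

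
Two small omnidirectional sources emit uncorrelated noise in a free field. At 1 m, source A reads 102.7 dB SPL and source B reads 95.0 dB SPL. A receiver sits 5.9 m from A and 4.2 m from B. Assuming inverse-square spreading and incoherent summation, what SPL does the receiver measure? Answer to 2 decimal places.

At the listener: L_A = 102.7 − 20·log₁₀(5.9) = 87.283 dB; L_B = 95.0 − 20·log₁₀(4.2) = 82.535 dB.
Combined: 10·log₁₀(10^(87.283/10)+10^(82.535/10)) = 88.54 dB SPL.

88.54 dB SPL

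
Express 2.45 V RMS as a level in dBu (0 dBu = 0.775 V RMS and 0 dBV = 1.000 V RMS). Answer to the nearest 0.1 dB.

+10.0 dBu

dBu = 20·log₁₀(V / 0.775 V).
20·log₁₀(2.45/0.775) = +10.0 dBu.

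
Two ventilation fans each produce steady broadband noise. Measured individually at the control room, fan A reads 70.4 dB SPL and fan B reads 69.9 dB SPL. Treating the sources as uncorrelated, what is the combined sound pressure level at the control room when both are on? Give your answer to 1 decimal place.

73.2 dB SPL

Add the sources as powers (linear), then convert back to dB:
L_total = 10·log₁₀(10^(70.4/10) + 10^(69.9/10)) = 10·log₁₀(20740000) = 73.2 dB SPL.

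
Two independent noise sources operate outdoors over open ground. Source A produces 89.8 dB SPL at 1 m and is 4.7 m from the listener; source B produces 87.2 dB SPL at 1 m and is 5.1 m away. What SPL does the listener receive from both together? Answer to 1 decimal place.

At the listener: L_A = 89.8 − 20·log₁₀(4.7) = 76.36 dB; L_B = 87.2 − 20·log₁₀(5.1) = 73.05 dB.
Combined: 10·log₁₀(10^(76.36/10)+10^(73.05/10)) = 78.0 dB SPL.

78.0 dB SPL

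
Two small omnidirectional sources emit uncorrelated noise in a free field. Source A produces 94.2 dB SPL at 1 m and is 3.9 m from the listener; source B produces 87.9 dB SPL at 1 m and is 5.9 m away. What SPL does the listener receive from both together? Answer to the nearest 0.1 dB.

At the listener: L_A = 94.2 − 20·log₁₀(3.9) = 82.38 dB; L_B = 87.9 − 20·log₁₀(5.9) = 72.48 dB.
Combined: 10·log₁₀(10^(82.38/10)+10^(72.48/10)) = 82.8 dB SPL.

82.8 dB SPL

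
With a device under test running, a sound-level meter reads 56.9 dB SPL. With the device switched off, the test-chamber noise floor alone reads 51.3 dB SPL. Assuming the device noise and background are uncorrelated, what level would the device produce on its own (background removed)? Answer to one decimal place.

Background correction is a power subtraction:
L_src = 10·log₁₀(10^(56.9/10) − 10^(51.3/10)) = 10·log₁₀(354900) = 55.5 dB SPL.

55.5 dB SPL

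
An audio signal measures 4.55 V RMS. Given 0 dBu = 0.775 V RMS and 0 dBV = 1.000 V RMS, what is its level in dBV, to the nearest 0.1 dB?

+13.2 dBV

dBV = 20·log₁₀(V / 1.000 V).
20·log₁₀(4.55/1.000) = +13.2 dBV.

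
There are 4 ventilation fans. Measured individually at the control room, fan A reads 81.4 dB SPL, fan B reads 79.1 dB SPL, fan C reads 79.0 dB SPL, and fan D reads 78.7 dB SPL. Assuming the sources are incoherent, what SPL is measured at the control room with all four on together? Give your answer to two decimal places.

Incoherent sources sum as intensities:
L_total = 10·log₁₀(10^(81.4/10) + 10^(79.1/10) + 10^(79.0/10) + 10^(78.7/10)) = 10·log₁₀(372900000) = 85.72 dB SPL.

85.72 dB SPL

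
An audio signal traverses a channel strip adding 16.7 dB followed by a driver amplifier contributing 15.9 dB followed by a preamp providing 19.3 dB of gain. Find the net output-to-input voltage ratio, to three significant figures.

394

Net gain = 16.7 + 15.9 + 19.3 = 51.9 dB.
Voltage ratio = 10^(51.9/20) = 394.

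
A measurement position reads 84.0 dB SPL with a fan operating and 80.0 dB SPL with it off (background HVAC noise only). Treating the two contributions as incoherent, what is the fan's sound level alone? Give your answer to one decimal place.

Subtract intensities: L_src = 10·log₁₀(10^(L_total/10) − 10^(L_bg/10)).
L_src = 10·log₁₀(10^(84.0/10) − 10^(80.0/10)) = 10·log₁₀(151200000) = 81.8 dB SPL.

81.8 dB SPL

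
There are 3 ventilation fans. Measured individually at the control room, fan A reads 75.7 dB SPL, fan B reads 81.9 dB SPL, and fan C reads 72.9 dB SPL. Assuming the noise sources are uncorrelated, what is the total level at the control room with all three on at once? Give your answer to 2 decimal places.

Incoherent sources sum as intensities:
L_total = 10·log₁₀(10^(75.7/10) + 10^(81.9/10) + 10^(72.9/10)) = 10·log₁₀(211500000) = 83.25 dB SPL.

83.25 dB SPL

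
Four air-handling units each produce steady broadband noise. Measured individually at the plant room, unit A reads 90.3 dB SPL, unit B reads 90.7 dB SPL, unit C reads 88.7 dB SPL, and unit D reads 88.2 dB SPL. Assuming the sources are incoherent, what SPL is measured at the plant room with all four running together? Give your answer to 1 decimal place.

Incoherent sources sum as intensities:
L_total = 10·log₁₀(10^(90.3/10) + 10^(90.7/10) + 10^(88.7/10) + 10^(88.2/10)) = 10·log₁₀(3648000000) = 95.6 dB SPL.

95.6 dB SPL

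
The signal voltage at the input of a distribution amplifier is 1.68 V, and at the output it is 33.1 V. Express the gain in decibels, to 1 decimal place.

For a voltage ratio, dB = 20·log₁₀(V₂/V₁).
20·log₁₀(33.1/1.68) = 20·log₁₀(19.70) = 25.9 dB.

25.9 dB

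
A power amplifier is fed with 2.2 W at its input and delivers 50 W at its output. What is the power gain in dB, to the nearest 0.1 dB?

13.6 dB

Power is a power quantity, so gain = 10·log₁₀(P_out/P_in).
10·log₁₀(50/2.2) = 10·log₁₀(22.73) = 13.6 dB.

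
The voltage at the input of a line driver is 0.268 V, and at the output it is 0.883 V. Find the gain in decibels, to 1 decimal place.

Voltage ratio → dB uses the 20·log₁₀ form:
20·log₁₀(0.883/0.268) = 20·log₁₀(3.295) = 10.4 dB.

10.4 dB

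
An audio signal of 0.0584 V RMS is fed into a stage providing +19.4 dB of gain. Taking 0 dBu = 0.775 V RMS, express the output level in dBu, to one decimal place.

Input level: 20·log₁₀(0.0584/0.775) = -22.46 dBu.
Output: -22.46 + 19.4 = -3.1 dBu.

-3.1 dBu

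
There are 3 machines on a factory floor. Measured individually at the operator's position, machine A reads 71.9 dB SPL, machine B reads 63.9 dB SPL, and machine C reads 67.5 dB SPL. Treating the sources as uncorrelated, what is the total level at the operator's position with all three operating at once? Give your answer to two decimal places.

73.72 dB SPL

Incoherent sources sum as intensities:
L_total = 10·log₁₀(10^(71.9/10) + 10^(63.9/10) + 10^(67.5/10)) = 10·log₁₀(23570000) = 73.72 dB SPL.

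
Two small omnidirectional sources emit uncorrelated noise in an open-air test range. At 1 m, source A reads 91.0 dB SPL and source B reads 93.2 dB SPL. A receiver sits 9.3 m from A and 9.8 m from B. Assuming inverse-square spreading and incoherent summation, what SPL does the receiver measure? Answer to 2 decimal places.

At the listener: L_A = 91.0 − 20·log₁₀(9.3) = 71.630 dB; L_B = 93.2 − 20·log₁₀(9.8) = 73.375 dB.
Combined: 10·log₁₀(10^(71.630/10)+10^(73.375/10)) = 75.60 dB SPL.

75.60 dB SPL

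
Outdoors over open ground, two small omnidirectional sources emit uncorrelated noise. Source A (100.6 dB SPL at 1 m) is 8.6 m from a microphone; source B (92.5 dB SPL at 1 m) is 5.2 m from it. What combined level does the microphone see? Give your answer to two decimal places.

83.44 dB SPL

At the listener: L_A = 100.6 − 20·log₁₀(8.6) = 81.910 dB; L_B = 92.5 − 20·log₁₀(5.2) = 78.180 dB.
Combined: 10·log₁₀(10^(81.910/10)+10^(78.180/10)) = 83.44 dB SPL.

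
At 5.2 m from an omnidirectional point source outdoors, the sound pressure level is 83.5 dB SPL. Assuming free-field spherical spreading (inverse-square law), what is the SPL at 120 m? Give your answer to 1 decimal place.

56.2 dB SPL

For a point source in a free field, ΔL = −20·log₁₀(d₂/d₁).
ΔL = −20·log₁₀(120/5.2) = -27.26 dB, so L₂ = 83.5 + (-27.26) = 56.2 dB SPL.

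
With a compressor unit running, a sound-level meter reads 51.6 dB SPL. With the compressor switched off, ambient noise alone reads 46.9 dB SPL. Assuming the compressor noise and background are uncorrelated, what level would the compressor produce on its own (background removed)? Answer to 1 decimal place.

Subtract intensities: L_src = 10·log₁₀(10^(L_total/10) − 10^(L_bg/10)).
L_src = 10·log₁₀(10^(51.6/10) − 10^(46.9/10)) = 10·log₁₀(95570) = 49.8 dB SPL.

49.8 dB SPL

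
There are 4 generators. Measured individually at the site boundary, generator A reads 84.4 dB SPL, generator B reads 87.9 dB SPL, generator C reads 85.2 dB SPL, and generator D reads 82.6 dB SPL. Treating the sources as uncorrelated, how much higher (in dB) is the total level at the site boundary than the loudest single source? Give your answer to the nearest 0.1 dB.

3.6 dB

Uncorrelated sources add in intensity (power), not in dB.
L_total = 10·log₁₀(10^(84.4/10) + 10^(87.9/10) + 10^(85.2/10) + 10^(82.6/10)) = 91.48 dB SPL.
Excess over the loudest (87.9 dB): 91.48 − 87.9 = 3.6 dB.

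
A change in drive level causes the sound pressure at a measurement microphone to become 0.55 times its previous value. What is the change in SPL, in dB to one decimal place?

-5.2 dB

Sound pressure is an amplitude quantity: ΔL = 20·log₁₀(p₂/p₁).
20·log₁₀(0.55) = -5.2 dB.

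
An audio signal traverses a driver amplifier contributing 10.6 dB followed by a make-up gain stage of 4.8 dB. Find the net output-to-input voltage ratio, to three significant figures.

5.89

Net gain = 10.6 + 4.8 = 15.4 dB.
Voltage ratio = 10^(15.4/20) = 5.89.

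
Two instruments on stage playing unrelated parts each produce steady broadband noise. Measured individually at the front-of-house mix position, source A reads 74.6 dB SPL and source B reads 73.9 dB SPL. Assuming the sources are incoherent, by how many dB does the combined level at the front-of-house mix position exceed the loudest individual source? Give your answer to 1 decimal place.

2.7 dB

Incoherent sources sum as intensities:
L_total = 10·log₁₀(10^(74.6/10) + 10^(73.9/10)) = 77.27 dB SPL.
Excess over the loudest (74.6 dB): 77.27 − 74.6 = 2.7 dB.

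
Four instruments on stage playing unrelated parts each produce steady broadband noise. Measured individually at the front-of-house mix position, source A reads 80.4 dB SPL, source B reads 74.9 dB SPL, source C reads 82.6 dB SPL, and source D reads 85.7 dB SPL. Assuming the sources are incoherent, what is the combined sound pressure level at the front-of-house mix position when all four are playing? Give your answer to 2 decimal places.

88.41 dB SPL

Uncorrelated sources add in intensity (power), not in dB.
L_total = 10·log₁₀(10^(80.4/10) + 10^(74.9/10) + 10^(82.6/10) + 10^(85.7/10)) = 10·log₁₀(694100000) = 88.41 dB SPL.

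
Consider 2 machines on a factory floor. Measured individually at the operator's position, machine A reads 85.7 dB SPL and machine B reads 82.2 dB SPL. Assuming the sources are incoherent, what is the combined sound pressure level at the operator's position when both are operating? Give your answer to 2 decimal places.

Add the sources as powers (linear), then convert back to dB:
L_total = 10·log₁₀(10^(85.7/10) + 10^(82.2/10)) = 10·log₁₀(537500000) = 87.30 dB SPL.

87.30 dB SPL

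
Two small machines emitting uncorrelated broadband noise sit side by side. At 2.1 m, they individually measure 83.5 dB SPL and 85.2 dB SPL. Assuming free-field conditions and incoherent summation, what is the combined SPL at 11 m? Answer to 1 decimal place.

73.1 dB SPL

Combined at 2.1 m: 10·log₁₀(10^(83.5/10)+10^(85.2/10)) = 87.44 dB SPL.
Then apply −20·log₁₀(11/2.1) = -14.38 dB → 73.1 dB SPL.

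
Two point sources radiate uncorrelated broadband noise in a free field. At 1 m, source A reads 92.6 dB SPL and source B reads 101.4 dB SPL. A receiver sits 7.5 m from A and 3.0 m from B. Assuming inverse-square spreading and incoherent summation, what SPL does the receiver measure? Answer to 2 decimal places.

At the listener: L_A = 92.6 − 20·log₁₀(7.5) = 75.099 dB; L_B = 101.4 − 20·log₁₀(3.0) = 91.858 dB.
Combined: 10·log₁₀(10^(75.099/10)+10^(91.858/10)) = 91.95 dB SPL.

91.95 dB SPL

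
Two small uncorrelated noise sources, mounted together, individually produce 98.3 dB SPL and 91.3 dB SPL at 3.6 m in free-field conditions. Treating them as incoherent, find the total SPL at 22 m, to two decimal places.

83.37 dB SPL

Combined at 3.6 m: 10·log₁₀(10^(98.3/10)+10^(91.3/10)) = 99.090 dB SPL.
Then apply −20·log₁₀(22/3.6) = -15.722 dB → 83.37 dB SPL.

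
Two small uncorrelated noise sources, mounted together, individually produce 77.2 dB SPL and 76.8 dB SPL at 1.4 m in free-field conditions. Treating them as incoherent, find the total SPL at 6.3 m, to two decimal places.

Combined at 1.4 m: 10·log₁₀(10^(77.2/10)+10^(76.8/10)) = 80.015 dB SPL.
Then apply −20·log₁₀(6.3/1.4) = -13.064 dB → 66.95 dB SPL.

66.95 dB SPL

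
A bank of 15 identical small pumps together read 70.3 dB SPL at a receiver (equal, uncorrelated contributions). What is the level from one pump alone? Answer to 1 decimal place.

15 equal incoherent sources add 10·log₁₀(15) = 11.76 dB over one source.
L_one = 70.3 − 11.76 = 58.5 dB SPL.

58.5 dB SPL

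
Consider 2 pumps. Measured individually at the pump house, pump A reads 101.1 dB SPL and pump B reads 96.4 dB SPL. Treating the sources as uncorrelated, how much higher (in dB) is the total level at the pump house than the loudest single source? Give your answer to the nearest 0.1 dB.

Incoherent sources sum as intensities:
L_total = 10·log₁₀(10^(101.1/10) + 10^(96.4/10)) = 102.37 dB SPL.
Excess over the loudest (101.1 dB): 102.37 − 101.1 = 1.3 dB.

1.3 dB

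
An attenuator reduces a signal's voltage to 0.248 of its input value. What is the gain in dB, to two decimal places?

-12.11 dB

For a voltage ratio, dB = 20·log₁₀(V₂/V₁).
20·log₁₀(0.248) = -12.11 dB.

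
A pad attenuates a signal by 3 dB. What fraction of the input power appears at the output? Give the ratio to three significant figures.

Power ratio = 10^(dB/10).
10^(-3/10) = 10^(-0.3000) = 0.501.

0.501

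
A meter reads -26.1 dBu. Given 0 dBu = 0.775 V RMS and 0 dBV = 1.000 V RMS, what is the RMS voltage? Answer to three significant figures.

0.0384 V

V = 0.775 V × 10^(-26.1/20).
= 0.775 × 0.04955 = 0.0384 V.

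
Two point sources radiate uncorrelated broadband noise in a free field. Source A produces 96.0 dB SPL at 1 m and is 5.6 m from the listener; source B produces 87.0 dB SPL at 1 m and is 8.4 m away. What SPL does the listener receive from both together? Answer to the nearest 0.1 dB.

81.3 dB SPL

At the listener: L_A = 96.0 − 20·log₁₀(5.6) = 81.04 dB; L_B = 87.0 − 20·log₁₀(8.4) = 68.51 dB.
Combined: 10·log₁₀(10^(81.04/10)+10^(68.51/10)) = 81.3 dB SPL.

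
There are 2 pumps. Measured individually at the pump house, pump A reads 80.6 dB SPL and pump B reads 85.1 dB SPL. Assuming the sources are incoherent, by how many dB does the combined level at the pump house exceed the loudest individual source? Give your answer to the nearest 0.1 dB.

1.3 dB

Uncorrelated sources add in intensity (power), not in dB.
L_total = 10·log₁₀(10^(80.6/10) + 10^(85.1/10)) = 86.42 dB SPL.
Excess over the loudest (85.1 dB): 86.42 − 85.1 = 1.3 dB.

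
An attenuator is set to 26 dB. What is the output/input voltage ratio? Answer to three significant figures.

Voltage ratio = 10^(dB/20).
10^(-26/20) = 10^(-1.300) = 0.0501.

0.0501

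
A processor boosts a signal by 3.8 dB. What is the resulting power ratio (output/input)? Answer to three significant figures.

2.40

Power ratio = 10^(dB/10).
10^(3.8/10) = 10^(0.3800) = 2.40.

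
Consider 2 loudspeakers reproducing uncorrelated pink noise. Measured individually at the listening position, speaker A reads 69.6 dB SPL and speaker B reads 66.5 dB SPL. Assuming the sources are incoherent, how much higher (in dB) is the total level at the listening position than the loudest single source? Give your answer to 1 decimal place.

1.7 dB

Incoherent sources sum as intensities:
L_total = 10·log₁₀(10^(69.6/10) + 10^(66.5/10)) = 71.33 dB SPL.
Excess over the loudest (69.6 dB): 71.33 − 69.6 = 1.7 dB.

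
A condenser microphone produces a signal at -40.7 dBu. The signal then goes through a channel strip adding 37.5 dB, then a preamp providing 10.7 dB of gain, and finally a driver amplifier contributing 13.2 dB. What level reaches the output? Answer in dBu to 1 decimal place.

Gain stages sum in dB:
-40.7 + 37.5 + 10.7 + 13.2 = +20.7 dBu.

+20.7 dBu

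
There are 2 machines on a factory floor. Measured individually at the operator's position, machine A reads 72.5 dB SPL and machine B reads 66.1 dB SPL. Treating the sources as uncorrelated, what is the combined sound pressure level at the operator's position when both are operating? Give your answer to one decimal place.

73.4 dB SPL

Add the sources as powers (linear), then convert back to dB:
L_total = 10·log₁₀(10^(72.5/10) + 10^(66.1/10)) = 10·log₁₀(21860000) = 73.4 dB SPL.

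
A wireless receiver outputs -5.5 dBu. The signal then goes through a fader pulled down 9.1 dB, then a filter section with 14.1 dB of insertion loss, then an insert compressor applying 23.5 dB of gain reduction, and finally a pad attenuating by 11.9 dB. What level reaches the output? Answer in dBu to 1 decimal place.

-64.1 dBu

Cascaded gains and losses add directly in dB.
-5.5 − 9.1 − 14.1 − 23.5 − 11.9 = -64.1 dBu.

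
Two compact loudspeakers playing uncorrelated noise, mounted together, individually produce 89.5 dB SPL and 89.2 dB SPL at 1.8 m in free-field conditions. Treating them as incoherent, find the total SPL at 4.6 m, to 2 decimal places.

Combined at 1.8 m: 10·log₁₀(10^(89.5/10)+10^(89.2/10)) = 92.363 dB SPL.
Then apply −20·log₁₀(4.6/1.8) = -8.150 dB → 84.21 dB SPL.

84.21 dB SPL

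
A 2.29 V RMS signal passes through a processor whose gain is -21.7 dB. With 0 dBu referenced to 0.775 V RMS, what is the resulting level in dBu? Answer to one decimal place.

-12.3 dBu

Input level: 20·log₁₀(2.29/0.775) = 9.41 dBu.
Output: 9.41 − 21.7 = -12.3 dBu.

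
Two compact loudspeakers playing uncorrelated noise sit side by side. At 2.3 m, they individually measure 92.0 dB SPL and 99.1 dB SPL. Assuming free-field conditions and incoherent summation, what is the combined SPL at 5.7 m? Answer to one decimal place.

Combined at 2.3 m: 10·log₁₀(10^(92.0/10)+10^(99.1/10)) = 99.87 dB SPL.
Then apply −20·log₁₀(5.7/2.3) = -7.88 dB → 92.0 dB SPL.

92.0 dB SPL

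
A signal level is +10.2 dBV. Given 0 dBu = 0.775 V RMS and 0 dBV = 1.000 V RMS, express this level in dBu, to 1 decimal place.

+12.4 dBu

The offset between the scales is 20·log₁₀(0.775/1.000) = −2.214 dB.
So dBu = +10.2 + 2.214 = +12.4 dBu.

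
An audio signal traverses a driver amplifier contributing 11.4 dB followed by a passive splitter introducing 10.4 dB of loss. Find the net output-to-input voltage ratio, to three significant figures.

Net gain = 11.4 + (−10.4) = 1.0 dB.
Voltage ratio = 10^(1.0/20) = 1.12.

1.12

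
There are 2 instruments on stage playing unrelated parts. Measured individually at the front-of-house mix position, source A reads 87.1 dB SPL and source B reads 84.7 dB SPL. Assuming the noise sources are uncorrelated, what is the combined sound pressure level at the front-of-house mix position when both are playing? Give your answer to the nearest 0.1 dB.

89.1 dB SPL

Uncorrelated sources add in intensity (power), not in dB.
L_total = 10·log₁₀(10^(87.1/10) + 10^(84.7/10)) = 10·log₁₀(808000000) = 89.1 dB SPL.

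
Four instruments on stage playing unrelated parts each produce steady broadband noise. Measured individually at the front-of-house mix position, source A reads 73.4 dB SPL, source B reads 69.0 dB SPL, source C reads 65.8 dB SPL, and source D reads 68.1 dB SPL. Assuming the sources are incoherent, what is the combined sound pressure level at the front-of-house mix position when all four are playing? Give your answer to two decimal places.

Uncorrelated sources add in intensity (power), not in dB.
L_total = 10·log₁₀(10^(73.4/10) + 10^(69.0/10) + 10^(65.8/10) + 10^(68.1/10)) = 10·log₁₀(40080000) = 76.03 dB SPL.

76.03 dB SPL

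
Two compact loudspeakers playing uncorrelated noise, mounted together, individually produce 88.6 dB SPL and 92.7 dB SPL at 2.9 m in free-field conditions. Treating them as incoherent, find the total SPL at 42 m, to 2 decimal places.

Combined at 2.9 m: 10·log₁₀(10^(88.6/10)+10^(92.7/10)) = 94.127 dB SPL.
Then apply −20·log₁₀(42/2.9) = -23.217 dB → 70.91 dB SPL.

70.91 dB SPL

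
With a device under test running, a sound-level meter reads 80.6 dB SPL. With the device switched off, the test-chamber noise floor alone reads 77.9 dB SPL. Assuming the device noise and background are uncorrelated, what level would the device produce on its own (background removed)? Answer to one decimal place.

77.3 dB SPL

Subtract intensities: L_src = 10·log₁₀(10^(L_total/10) − 10^(L_bg/10)).
L_src = 10·log₁₀(10^(80.6/10) − 10^(77.9/10)) = 10·log₁₀(53160000) = 77.3 dB SPL.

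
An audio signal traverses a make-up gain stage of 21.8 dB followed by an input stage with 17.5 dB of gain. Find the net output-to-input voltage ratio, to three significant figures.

Net gain = 21.8 + 17.5 = 39.3 dB.
Voltage ratio = 10^(39.3/20) = 92.3.

92.3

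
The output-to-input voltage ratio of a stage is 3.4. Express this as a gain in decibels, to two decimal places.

10.63 dB

Voltage is an amplitude quantity, so gain = 20·log₁₀(V_out/V_in).
20·log₁₀(3.4) = 10.63 dB.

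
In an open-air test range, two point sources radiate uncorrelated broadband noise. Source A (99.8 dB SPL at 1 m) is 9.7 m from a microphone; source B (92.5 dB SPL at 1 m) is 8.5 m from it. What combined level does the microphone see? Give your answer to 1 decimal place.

At the listener: L_A = 99.8 − 20·log₁₀(9.7) = 80.06 dB; L_B = 92.5 − 20·log₁₀(8.5) = 73.91 dB.
Combined: 10·log₁₀(10^(80.06/10)+10^(73.91/10)) = 81.0 dB SPL.

81.0 dB SPL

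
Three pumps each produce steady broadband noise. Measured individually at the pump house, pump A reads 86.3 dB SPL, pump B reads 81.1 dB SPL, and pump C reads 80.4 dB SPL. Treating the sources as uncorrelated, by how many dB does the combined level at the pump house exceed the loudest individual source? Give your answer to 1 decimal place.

Uncorrelated sources add in intensity (power), not in dB.
L_total = 10·log₁₀(10^(86.3/10) + 10^(81.1/10) + 10^(80.4/10)) = 88.23 dB SPL.
Excess over the loudest (86.3 dB): 88.23 − 86.3 = 1.9 dB.

1.9 dB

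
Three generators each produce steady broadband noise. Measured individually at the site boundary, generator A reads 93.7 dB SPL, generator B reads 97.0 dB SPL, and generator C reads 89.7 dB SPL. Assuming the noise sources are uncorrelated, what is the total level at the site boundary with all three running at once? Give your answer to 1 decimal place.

99.2 dB SPL

Add the sources as powers (linear), then convert back to dB:
L_total = 10·log₁₀(10^(93.7/10) + 10^(97.0/10) + 10^(89.7/10)) = 10·log₁₀(8289000000) = 99.2 dB SPL.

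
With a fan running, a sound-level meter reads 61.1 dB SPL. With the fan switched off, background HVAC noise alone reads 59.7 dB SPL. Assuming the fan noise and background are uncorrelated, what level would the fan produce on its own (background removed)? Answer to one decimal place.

55.5 dB SPL

Background correction is a power subtraction:
L_src = 10·log₁₀(10^(61.1/10) − 10^(59.7/10)) = 10·log₁₀(355000) = 55.5 dB SPL.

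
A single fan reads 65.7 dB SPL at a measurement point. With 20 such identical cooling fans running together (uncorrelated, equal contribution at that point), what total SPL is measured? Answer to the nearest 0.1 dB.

20 equal incoherent sources raise the level by 10·log₁₀(20) = 13.01 dB.
L_total = 65.7 + 13.01 = 78.7 dB SPL.

78.7 dB SPL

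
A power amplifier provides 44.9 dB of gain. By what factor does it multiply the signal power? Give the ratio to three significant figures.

30900

Power ratio = 10^(dB/10).
10^(44.9/10) = 10^(4.490) = 30900.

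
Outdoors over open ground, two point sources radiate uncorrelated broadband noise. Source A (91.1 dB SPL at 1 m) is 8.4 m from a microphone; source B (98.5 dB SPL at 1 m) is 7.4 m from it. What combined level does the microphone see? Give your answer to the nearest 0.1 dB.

At the listener: L_A = 91.1 − 20·log₁₀(8.4) = 72.61 dB; L_B = 98.5 − 20·log₁₀(7.4) = 81.12 dB.
Combined: 10·log₁₀(10^(72.61/10)+10^(81.12/10)) = 81.7 dB SPL.

81.7 dB SPL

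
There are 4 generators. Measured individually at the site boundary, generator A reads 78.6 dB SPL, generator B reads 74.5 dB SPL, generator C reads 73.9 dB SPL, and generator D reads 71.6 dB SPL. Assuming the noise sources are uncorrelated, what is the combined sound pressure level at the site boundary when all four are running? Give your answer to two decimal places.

Incoherent sources sum as intensities:
L_total = 10·log₁₀(10^(78.6/10) + 10^(74.5/10) + 10^(73.9/10) + 10^(71.6/10)) = 10·log₁₀(139600000) = 81.45 dB SPL.

81.45 dB SPL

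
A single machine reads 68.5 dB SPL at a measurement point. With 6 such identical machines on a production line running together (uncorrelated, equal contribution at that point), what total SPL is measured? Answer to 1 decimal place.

76.3 dB SPL

6 equal incoherent sources raise the level by 10·log₁₀(6) = 7.78 dB.
L_total = 68.5 + 7.78 = 76.3 dB SPL.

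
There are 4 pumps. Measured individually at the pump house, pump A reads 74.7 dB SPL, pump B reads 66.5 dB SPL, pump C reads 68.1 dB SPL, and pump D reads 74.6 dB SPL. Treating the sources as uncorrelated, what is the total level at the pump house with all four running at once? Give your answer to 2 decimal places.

78.41 dB SPL

Incoherent sources sum as intensities:
L_total = 10·log₁₀(10^(74.7/10) + 10^(66.5/10) + 10^(68.1/10) + 10^(74.6/10)) = 10·log₁₀(69280000) = 78.41 dB SPL.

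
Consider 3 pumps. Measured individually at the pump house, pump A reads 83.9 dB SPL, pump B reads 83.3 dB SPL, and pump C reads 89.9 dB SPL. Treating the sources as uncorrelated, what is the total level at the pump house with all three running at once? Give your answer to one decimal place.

Uncorrelated sources add in intensity (power), not in dB.
L_total = 10·log₁₀(10^(83.9/10) + 10^(83.3/10) + 10^(89.9/10)) = 10·log₁₀(1437000000) = 91.6 dB SPL.

91.6 dB SPL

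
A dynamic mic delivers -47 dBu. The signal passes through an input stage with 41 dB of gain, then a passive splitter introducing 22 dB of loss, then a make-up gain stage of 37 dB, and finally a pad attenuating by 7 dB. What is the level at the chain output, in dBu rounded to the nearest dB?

+2 dBu

Cascaded gains and losses add directly in dB.
-47 + 41 − 22 + 37 − 7 = +2 dBu.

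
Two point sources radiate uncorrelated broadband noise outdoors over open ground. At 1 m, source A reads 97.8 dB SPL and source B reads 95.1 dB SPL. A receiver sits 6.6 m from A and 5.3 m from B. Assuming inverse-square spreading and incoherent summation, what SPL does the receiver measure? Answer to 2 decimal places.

At the listener: L_A = 97.8 − 20·log₁₀(6.6) = 81.409 dB; L_B = 95.1 − 20·log₁₀(5.3) = 80.614 dB.
Combined: 10·log₁₀(10^(81.409/10)+10^(80.614/10)) = 84.04 dB SPL.

84.04 dB SPL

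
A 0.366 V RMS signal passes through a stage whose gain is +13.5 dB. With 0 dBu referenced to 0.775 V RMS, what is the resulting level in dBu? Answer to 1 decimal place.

Input level: 20·log₁₀(0.366/0.775) = -6.52 dBu.
Output: -6.52 + 13.5 = +7.0 dBu.

+7.0 dBu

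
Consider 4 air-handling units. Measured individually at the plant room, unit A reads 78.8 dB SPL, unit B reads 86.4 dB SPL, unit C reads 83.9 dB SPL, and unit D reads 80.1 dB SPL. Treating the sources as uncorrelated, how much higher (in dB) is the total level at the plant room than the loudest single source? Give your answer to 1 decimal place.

2.9 dB

Add the sources as powers (linear), then convert back to dB:
L_total = 10·log₁₀(10^(78.8/10) + 10^(86.4/10) + 10^(83.9/10) + 10^(80.1/10)) = 89.35 dB SPL.
Excess over the loudest (86.4 dB): 89.35 − 86.4 = 2.9 dB.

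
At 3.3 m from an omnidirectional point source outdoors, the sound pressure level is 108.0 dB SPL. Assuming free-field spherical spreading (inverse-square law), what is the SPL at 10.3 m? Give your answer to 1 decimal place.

98.1 dB SPL

Inverse-square spreading gives ΔL = −20·log₁₀(d₂/d₁).
ΔL = −20·log₁₀(10.3/3.3) = -9.89 dB, so L₂ = 108.0 + (-9.89) = 98.1 dB SPL.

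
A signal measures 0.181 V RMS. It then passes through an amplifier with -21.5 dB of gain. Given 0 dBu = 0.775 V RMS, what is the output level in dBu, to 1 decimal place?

Input level: 20·log₁₀(0.181/0.775) = -12.63 dBu.
Output: -12.63 − 21.5 = -34.1 dBu.

-34.1 dBu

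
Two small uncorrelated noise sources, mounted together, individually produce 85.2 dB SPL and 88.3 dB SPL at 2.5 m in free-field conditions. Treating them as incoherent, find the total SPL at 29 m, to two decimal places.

68.74 dB SPL

Combined at 2.5 m: 10·log₁₀(10^(85.2/10)+10^(88.3/10)) = 90.031 dB SPL.
Then apply −20·log₁₀(29/2.5) = -21.289 dB → 68.74 dB SPL.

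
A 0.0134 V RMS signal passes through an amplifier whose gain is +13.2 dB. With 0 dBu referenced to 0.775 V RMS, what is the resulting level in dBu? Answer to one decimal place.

-22.0 dBu

Input level: 20·log₁₀(0.0134/0.775) = -35.24 dBu.
Output: -35.24 + 13.2 = -22.0 dBu.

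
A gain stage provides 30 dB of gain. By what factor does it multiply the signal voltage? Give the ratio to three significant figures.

Voltage ratio = 10^(dB/20).
10^(30/20) = 10^(1.500) = 31.6.

31.6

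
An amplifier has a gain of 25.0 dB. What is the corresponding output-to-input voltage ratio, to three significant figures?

17.8

Voltage ratio = 10^(dB/20).
10^(25.0/20) = 10^(1.250) = 17.8.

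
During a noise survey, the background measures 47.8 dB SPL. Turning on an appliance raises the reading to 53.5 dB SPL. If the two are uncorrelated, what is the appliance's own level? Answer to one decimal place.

Subtract intensities: L_src = 10·log₁₀(10^(L_total/10) − 10^(L_bg/10)).
L_src = 10·log₁₀(10^(53.5/10) − 10^(47.8/10)) = 10·log₁₀(163600) = 52.1 dB SPL.

52.1 dB SPL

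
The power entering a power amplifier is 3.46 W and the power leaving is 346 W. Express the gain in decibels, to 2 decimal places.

Power ratio → dB uses the 10·log₁₀ form:
10·log₁₀(346/3.46) = 10·log₁₀(100.0) = 20.00 dB.

20.00 dB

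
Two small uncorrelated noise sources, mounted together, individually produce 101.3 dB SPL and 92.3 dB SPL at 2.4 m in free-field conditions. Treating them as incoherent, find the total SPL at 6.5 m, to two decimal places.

Combined at 2.4 m: 10·log₁₀(10^(101.3/10)+10^(92.3/10)) = 101.815 dB SPL.
Then apply −20·log₁₀(6.5/2.4) = -8.654 dB → 93.16 dB SPL.

93.16 dB SPL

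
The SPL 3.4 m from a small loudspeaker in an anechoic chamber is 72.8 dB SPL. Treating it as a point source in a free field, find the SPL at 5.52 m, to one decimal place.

68.6 dB SPL

Free-field point source: level drops by 20·log₁₀ of the distance ratio.
ΔL = −20·log₁₀(5.52/3.4) = -4.21 dB, so L₂ = 72.8 + (-4.21) = 68.6 dB SPL.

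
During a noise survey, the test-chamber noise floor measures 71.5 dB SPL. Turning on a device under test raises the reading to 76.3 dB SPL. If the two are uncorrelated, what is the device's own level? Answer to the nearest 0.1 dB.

74.6 dB SPL

Background correction is a power subtraction:
L_src = 10·log₁₀(10^(76.3/10) − 10^(71.5/10)) = 10·log₁₀(28530000) = 74.6 dB SPL.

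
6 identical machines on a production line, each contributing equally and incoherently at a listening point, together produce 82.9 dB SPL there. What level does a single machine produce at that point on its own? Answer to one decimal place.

75.1 dB SPL

6 equal incoherent sources add 10·log₁₀(6) = 7.78 dB over one source.
L_one = 82.9 − 7.78 = 75.1 dB SPL.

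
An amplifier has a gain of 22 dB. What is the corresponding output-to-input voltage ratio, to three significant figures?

Voltage ratio = 10^(dB/20).
10^(22/20) = 10^(1.100) = 12.6.

12.6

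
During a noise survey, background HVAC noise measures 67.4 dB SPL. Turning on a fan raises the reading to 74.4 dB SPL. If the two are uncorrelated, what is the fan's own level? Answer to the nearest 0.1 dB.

Remove the background by subtracting linear intensities:
L_src = 10·log₁₀(10^(74.4/10) − 10^(67.4/10)) = 10·log₁₀(22050000) = 73.4 dB SPL.

73.4 dB SPL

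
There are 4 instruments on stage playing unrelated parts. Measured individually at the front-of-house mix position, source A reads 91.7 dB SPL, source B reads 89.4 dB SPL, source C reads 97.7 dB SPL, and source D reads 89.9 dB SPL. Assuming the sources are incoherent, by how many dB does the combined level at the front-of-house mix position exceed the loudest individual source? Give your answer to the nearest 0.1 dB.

1.9 dB

Incoherent sources sum as intensities:
L_total = 10·log₁₀(10^(91.7/10) + 10^(89.4/10) + 10^(97.7/10) + 10^(89.9/10)) = 99.65 dB SPL.
Excess over the loudest (97.7 dB): 99.65 − 97.7 = 1.9 dB.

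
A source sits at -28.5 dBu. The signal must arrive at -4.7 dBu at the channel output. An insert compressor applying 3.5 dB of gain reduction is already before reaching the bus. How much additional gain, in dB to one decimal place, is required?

The required make-up gain is the shortfall in the dB sum.
G = -4.7 − (-28.5) + 3.5 = 27.3 dB.

27.3 dB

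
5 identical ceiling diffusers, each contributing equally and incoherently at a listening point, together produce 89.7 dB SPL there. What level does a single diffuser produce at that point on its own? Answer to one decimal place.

82.7 dB SPL

5 equal incoherent sources add 10·log₁₀(5) = 6.99 dB over one source.
L_one = 89.7 − 6.99 = 82.7 dB SPL.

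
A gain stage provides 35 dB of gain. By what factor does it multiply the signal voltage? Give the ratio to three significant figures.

Voltage ratio = 10^(dB/20).
10^(35/20) = 10^(1.750) = 56.2.

56.2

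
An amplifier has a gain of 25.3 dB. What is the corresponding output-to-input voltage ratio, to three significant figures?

Voltage ratio = 10^(dB/20).
10^(25.3/20) = 10^(1.265) = 18.4.

18.4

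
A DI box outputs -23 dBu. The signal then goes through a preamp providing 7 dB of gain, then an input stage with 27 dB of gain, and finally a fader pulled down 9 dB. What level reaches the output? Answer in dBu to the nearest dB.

In dB, series stages simply add:
-23 + 7 + 27 − 9 = +2 dBu.

+2 dBu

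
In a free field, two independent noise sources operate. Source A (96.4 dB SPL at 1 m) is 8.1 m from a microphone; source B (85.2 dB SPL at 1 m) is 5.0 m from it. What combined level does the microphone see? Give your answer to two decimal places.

79.02 dB SPL

At the listener: L_A = 96.4 − 20·log₁₀(8.1) = 78.230 dB; L_B = 85.2 − 20·log₁₀(5.0) = 71.221 dB.
Combined: 10·log₁₀(10^(78.230/10)+10^(71.221/10)) = 79.02 dB SPL.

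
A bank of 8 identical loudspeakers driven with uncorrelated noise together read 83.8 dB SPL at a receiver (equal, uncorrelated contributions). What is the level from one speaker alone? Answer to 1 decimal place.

74.8 dB SPL

8 equal incoherent sources add 10·log₁₀(8) = 9.03 dB over one source.
L_one = 83.8 − 9.03 = 74.8 dB SPL.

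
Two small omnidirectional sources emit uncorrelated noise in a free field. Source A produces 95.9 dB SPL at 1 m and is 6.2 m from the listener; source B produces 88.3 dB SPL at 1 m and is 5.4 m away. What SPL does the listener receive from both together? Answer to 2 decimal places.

80.95 dB SPL

At the listener: L_A = 95.9 − 20·log₁₀(6.2) = 80.052 dB; L_B = 88.3 − 20·log₁₀(5.4) = 73.652 dB.
Combined: 10·log₁₀(10^(80.052/10)+10^(73.652/10)) = 80.95 dB SPL.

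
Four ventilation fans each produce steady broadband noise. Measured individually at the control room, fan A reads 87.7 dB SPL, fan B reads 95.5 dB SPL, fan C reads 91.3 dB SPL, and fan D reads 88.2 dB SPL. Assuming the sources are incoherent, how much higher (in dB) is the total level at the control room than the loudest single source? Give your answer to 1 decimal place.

Add the sources as powers (linear), then convert back to dB:
L_total = 10·log₁₀(10^(87.7/10) + 10^(95.5/10) + 10^(91.3/10) + 10^(88.2/10)) = 97.89 dB SPL.
Excess over the loudest (95.5 dB): 97.89 − 95.5 = 2.4 dB.

2.4 dB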